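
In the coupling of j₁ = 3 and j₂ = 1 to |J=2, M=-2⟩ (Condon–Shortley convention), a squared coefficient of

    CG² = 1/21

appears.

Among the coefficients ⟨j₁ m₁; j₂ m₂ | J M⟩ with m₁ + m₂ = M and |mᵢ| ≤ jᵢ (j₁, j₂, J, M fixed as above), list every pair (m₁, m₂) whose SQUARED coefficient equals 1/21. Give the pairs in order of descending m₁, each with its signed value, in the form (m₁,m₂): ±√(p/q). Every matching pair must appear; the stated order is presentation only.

Admissible pairs with m₁+m₂ = M = -2: (-3,1), (-2,0), (-1,-1)
  (m₁,m₂)=(-1,-1): CG² = 1/21, CG = +√(1/21)   ← matches the target
  (m₁,m₂)=(-2,0): CG² = 5/21, CG = −√(5/21)
  (m₁,m₂)=(-3,1): CG² = 5/7, CG = +√(5/7)
Pairs with CG² = 1/21: (-1,-1): +√(1/21)

(-1,-1): +√(1/21)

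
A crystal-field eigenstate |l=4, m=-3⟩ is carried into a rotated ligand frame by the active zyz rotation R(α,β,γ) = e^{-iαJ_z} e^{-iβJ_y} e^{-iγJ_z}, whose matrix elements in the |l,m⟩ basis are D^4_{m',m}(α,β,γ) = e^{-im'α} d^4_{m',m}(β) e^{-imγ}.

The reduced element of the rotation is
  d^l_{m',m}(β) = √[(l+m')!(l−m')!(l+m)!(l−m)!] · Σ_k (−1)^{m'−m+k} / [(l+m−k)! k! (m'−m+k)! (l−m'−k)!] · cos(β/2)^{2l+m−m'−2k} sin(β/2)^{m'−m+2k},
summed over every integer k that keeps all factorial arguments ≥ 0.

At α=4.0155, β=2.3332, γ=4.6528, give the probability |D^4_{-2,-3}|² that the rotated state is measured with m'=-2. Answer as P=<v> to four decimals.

First d^4_{-2,-3}(β=2.3332), then the phase factors e^{-i(-2)α} and e^{-i(-3)γ}:
c=cos(2.333200/2)=0.393280, s=sin(2.333200/2)=0.919419; N=√[2·720·1·5040]=2693.993318
The bounds max(0,m−m')=0 and min(l+m,l−m')=1 give 2 terms
  k=0: (−1)^1·2693.9933/(720)·0.3933^7·0.9194^1 = -0.005006
  k=1: (−1)^2·2693.9933/(240)·0.3933^5·0.9194^3 = +0.082079
d^4_{-2,-3}(2.3332) = -0.005006 +0.082079 = +0.077073
|D^4_{-2,-3}|² = |d^4_{-2,-3}(β)|² = (+0.077073)² = 0.005940 (the z-rotation phases have unit modulus)

P=0.0059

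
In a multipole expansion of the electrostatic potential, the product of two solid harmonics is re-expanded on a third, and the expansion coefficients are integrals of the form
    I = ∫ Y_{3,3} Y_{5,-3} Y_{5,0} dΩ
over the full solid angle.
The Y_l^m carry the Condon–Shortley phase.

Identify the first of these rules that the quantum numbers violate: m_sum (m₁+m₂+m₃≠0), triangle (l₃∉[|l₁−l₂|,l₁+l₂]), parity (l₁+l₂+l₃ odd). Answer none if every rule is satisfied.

parity

Σmᵢ = 0  ✓
l₃∈[|l₁−l₂|,l₁+l₂]=[2,8], have l₃=5  ✓
Σlᵢ = 13 ⇒ odd  ✗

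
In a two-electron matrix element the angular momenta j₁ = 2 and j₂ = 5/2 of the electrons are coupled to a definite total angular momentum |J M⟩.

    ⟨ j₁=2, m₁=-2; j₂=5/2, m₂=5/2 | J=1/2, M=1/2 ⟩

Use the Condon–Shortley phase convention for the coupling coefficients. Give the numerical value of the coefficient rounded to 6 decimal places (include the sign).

+0.577350  (= +√(1/3))

√[2·4!0!1!/6! · 0!4!5!0!1!0!] = √(192)
  +(−1)^4/∏(4,0,0,1,0,0)! = 1/24  (running 1/24)
⟨..|..⟩ = √(192)·(1/24) = +0.577350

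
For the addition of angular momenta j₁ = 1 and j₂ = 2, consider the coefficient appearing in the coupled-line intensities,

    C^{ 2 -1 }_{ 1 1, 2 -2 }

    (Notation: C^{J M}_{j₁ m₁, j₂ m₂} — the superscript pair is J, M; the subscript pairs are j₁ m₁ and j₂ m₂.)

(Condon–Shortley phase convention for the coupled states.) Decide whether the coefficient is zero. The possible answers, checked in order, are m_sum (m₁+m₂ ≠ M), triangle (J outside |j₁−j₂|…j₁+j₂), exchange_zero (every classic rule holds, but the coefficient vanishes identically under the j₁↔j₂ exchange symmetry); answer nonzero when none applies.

m-sum: m₁+m₂ = 1+(-2) = -1, M = -1  ✓
triangle: |j₁−j₂| = 1 ≤ J = 2 ≤ j₁+j₂ = 3  ✓
exchange: j₁≠j₂ or m₁≠m₂ — the exchange symmetry imposes no constraint here
value check: CG = +√(1/3) = +0.577350 ≠ 0

nonzero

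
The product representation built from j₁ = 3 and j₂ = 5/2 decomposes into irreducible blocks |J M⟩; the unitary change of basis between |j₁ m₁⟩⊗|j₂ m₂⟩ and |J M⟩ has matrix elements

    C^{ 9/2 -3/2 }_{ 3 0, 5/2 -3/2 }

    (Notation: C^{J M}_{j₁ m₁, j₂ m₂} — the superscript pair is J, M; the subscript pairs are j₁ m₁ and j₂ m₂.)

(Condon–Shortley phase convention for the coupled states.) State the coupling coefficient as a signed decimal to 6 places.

+√(45/154) ≈ +0.540562

√[10·1!5!4!/11! · 3!3!1!4!3!6!] = √(207360/77)
  +(−1)^0/∏(0,1,3,1,2,3)! = 1/72  (running 1/72)
  +(−1)^1/∏(1,0,2,0,3,4)! = -1/288  (running 1/96)
⟨..|..⟩ = √(207360/77)·(1/96) = +0.540562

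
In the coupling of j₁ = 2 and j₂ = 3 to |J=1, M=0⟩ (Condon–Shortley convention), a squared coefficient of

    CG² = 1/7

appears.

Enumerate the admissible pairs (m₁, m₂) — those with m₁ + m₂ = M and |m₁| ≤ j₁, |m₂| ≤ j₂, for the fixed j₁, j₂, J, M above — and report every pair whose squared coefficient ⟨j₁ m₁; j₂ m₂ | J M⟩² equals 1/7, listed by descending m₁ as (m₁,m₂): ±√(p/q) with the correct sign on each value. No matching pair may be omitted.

(2,-2): +√(1/7); (-2,2): +√(1/7)

Admissible pairs with m₁+m₂ = M = 0: (-2,2), (-1,1), (0,0), (1,-1), (2,-2)
  (m₁,m₂)=(2,-2): CG² = 1/7, CG = +√(1/7)   ← matches the target
  (m₁,m₂)=(1,-1): CG² = 8/35, CG = −√(8/35)
  (m₁,m₂)=(0,0): CG² = 9/35, CG = +√(9/35)
  (m₁,m₂)=(-1,1): CG² = 8/35, CG = −√(8/35)
  (m₁,m₂)=(-2,2): CG² = 1/7, CG = +√(1/7)   ← matches the target
Pairs with CG² = 1/7: (2,-2): +√(1/7); (-2,2): +√(1/7)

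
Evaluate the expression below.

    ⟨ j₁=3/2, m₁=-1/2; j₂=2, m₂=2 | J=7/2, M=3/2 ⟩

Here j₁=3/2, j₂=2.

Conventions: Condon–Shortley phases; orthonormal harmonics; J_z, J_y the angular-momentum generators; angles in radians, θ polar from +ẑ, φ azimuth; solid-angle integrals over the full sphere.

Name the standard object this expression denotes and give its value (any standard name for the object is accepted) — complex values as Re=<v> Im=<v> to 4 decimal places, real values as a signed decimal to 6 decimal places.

This is a Clebsch–Gordan (vector-coupling) coefficient.
triangle: 0!×3!×4!/8! = 144/40320
(j±m)!: 1!×2!×4!×0!×5!×2! = 11520
prefactor² = (2J+1)×Δ×N² = 2304/7
  k=0: +1/(0!×0!×2!×4!×1!×0!) = 1/48
Σ = 1/48  ⇒  CG² = 2304/7×(1/48)² = 1/7
CG = +√(1/7) = +0.377964

Clebsch–Gordan coefficient, +√(1/7) ≈ +0.377964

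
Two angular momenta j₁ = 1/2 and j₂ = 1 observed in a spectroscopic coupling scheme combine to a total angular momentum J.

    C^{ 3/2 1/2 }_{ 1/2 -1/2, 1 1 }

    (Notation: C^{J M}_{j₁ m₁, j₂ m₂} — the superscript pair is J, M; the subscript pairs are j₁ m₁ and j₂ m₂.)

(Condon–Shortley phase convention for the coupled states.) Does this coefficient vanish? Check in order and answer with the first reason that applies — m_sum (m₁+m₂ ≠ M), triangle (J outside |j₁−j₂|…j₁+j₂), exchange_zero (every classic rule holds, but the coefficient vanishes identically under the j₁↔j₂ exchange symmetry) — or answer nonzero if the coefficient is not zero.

nonzero

m-sum: m₁+m₂ = -1/2+1 = 1/2, M = 1/2  ✓
triangle: |j₁−j₂| = 1/2 ≤ J = 3/2 ≤ j₁+j₂ = 3/2  ✓
exchange: j₁≠j₂ or m₁≠m₂ — the exchange symmetry imposes no constraint here
value check: CG = +√(1/3) = +0.577350 ≠ 0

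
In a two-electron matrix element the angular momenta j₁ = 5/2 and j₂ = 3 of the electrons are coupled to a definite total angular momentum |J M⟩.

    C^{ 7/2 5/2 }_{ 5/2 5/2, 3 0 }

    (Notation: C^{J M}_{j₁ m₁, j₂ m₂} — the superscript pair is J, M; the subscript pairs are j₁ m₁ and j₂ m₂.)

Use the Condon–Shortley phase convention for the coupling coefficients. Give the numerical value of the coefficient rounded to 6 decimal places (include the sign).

√[8·2!3!4!/10! · 5!0!3!3!6!1!] = √(13824/7)
  +(−1)^0/∏(0,2,0,3,3,1)! = 1/72  (running 1/72)
⟨..|..⟩ = √(13824/7)·(1/72) = +0.617213

+0.617213  (= +√(8/21))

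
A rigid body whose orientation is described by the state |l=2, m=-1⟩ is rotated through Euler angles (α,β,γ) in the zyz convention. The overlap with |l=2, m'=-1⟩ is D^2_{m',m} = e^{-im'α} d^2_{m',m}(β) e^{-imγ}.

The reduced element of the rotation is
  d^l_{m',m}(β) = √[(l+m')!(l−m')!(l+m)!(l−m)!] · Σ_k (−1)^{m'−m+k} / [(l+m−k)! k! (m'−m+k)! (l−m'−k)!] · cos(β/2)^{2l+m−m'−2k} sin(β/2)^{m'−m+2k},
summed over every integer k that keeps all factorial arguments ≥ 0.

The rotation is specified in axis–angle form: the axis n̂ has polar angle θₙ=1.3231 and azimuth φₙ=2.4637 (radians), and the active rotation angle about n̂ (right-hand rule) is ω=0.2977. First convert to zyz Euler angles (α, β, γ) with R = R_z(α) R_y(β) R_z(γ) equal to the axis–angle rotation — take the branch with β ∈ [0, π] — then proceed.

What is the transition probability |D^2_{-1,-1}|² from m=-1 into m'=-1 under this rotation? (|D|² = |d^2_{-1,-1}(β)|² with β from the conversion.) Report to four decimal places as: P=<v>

P=0.8070

Axis–angle → zyz. n̂ = (sinθₙcosφₙ, sinθₙsinφₙ, cosθₙ) = (-0.755124, +0.608012, +0.245171), ω = 0.2977.
R = I cosω + sinω [n̂]ₓ + (1−cosω) n̂n̂ᵀ gives
  R = [+0.981095, -0.092109, +0.170200; +0.051719, +0.972274, +0.228052; -0.186487, -0.214938, +0.958658]
β = atan2(√(R₁₃²+R₂₃²), R₃₃) = 0.288550; α = atan2(R₂₃, R₁₃) mod 2π = 0.929653; γ = atan2(R₃₂, −R₃₁) mod 2π = 5.427031
D^2_{-1,-1}(0.9297,0.2885,5.4270) = e^{-i·-1·0.9297}·d^2_{-1,-1}(0.2885)·e^{-i·-1·5.4270}. Compute d first:
With c≡cos(β/2)=0.989610 and s≡sin(β/2)=0.143775, N=[1·6·1·6]^{1/2}=6.000000
Admissible k: 0..1 (factorial args all ≥0)
  k=0: (−1)^0·6.0000/(6)·0.9896^4·0.1438^0 = +0.959085
  k=1: (−1)^1·6.0000/(2)·0.9896^2·0.1438^2 = -0.060732
d^2_{-1,-1}(0.2885) = +0.959085 -0.060732 = +0.898353
|D^2_{-1,-1}|² = |d^2_{-1,-1}(β)|² = (+0.898353)² = 0.807039 (the z-rotation phases have unit modulus)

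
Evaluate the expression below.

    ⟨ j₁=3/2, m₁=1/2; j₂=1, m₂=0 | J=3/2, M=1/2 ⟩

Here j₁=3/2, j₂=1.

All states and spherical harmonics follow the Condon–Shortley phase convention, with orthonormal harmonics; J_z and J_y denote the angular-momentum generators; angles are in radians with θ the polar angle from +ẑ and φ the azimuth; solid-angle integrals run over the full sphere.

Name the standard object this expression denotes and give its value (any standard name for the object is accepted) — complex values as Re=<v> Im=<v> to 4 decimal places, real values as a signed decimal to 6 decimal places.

This is a Clebsch–Gordan (vector-coupling) coefficient.
√[4·1!2!1!/5! · 2!1!1!1!2!1!] = √(4/15)
  +(−1)^0/∏(0,1,1,1,1,0)! = 1  (running 1)
  +(−1)^1/∏(1,0,0,0,2,1)! = -1/2  (running 1/2)
⟨..|..⟩ = √(4/15)·(1/2) = +0.258199

Clebsch–Gordan coefficient, +√(1/15) ≈ +0.258199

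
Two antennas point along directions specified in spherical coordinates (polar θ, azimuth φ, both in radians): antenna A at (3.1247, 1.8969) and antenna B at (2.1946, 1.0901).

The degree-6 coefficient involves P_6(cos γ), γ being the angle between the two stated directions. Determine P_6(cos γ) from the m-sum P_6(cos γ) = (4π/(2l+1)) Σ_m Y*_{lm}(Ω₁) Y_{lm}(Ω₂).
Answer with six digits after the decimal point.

Addition theorem: P_6(cos γ) = (4π/13) Σ_m Y*_{lm}(Ω₁) Y_{lm}(Ω₂), m = −6…6:
  m=-6: (0.000000, -0.000000) × (0.133575, -0.035164) = (0.000000, -0.000000)  (running Σ = (0.000000, -0.000000))
  m=-5: (0.000000, 0.000000) × (-0.231709, -0.254728) = (-0.000000, -0.000000)  (running Σ = (-0.000000, -0.000000))
  m=-4: (0.000000, 0.000000) × (-0.146985, 0.400194) = (-0.000000, -0.000000)  (running Σ = (-0.000000, -0.000000))
  m=-3: (-0.000021, 0.000014) × (0.151986, -0.019670) = (-0.000003, 0.000003)  (running Σ = (-0.000003, 0.000003))
  m=-2: (-0.001181, -0.000902) × (0.159634, 0.228691) = (0.000018, -0.000414)  (running Σ = (0.000015, -0.000411))
  m=-1: (0.017809, -0.052663) × (0.125925, -0.241468) = (-0.010474, -0.010932)  (running Σ = (-0.010459, -0.011343))
  m=0: (1.014062, -0.000000) × (0.211691, 0.000000) = (0.214668, 0.000000)  (running Σ = (0.204209, -0.011343))
  m=1: (-0.017809, -0.052663) × (-0.125925, -0.241468) = (-0.010474, 0.010932)  (running Σ = (0.193735, -0.000411))
  m=2: (-0.001181, 0.000902) × (0.159634, -0.228691) = (0.000018, 0.000414)  (running Σ = (0.193753, 0.000003))
  m=3: (0.000021, 0.000014) × (-0.151986, -0.019670) = (-0.000003, -0.000003)  (running Σ = (0.193750, -0.000000))
  m=4: (0.000000, -0.000000) × (-0.146985, -0.400194) = (-0.000000, 0.000000)  (running Σ = (0.193750, -0.000000))
  m=5: (-0.000000, 0.000000) × (0.231709, -0.254728) = (-0.000000, 0.000000)  (running Σ = (0.193750, -0.000000))
  m=6: (0.000000, 0.000000) × (0.133575, 0.035164) = (0.000000, 0.000000)  (running Σ = (0.193750, -0.000000))
Total Σ_m = (0.193750, -0.000000). Multiply by 0.966644: (0.187287, -0.000000). P_6(cos γ) = 0.187287

0.187287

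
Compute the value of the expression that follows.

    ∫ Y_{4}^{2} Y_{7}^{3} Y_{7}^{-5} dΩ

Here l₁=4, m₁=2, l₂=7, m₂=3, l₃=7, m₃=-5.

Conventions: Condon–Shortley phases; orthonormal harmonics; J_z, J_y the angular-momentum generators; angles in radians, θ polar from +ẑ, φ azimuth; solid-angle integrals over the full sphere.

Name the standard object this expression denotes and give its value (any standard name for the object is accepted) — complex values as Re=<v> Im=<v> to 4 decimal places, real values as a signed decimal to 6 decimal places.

Gaunt coefficient, -0.100310

This is a Gaunt coefficient — the integral of a triple product of spherical harmonics over the sphere.
Rules hold: Σm=0, L=18 even, 3≤7≤11.
N = 9·15·15 = 2025
Δ = 4!·4!·10!/19! = 1/58198140
Racah Σ t=0..4: t=0:+1/17418240 t=1:−1/622080 t=2:+1/230400 t=3:−1/622080 t=4:+1/17418240 = 1/806400
⇒ 3j(4 7 7; 0 0 0)² = 2268/230945, sgn -1
Racah Σ t=0..2: t=0:+1/348364800 t=1:−1/13063680 t=2:+1/7741440 = 29/522547200
⇒ 3j(4 7 7; 2 3 -5)² = 1682/264537, sgn +1
4πI² = N·(3j₀)²·(3jₘ)² = 24523560/193947611
I = -1·√(0.126444/4π) = -0.10031009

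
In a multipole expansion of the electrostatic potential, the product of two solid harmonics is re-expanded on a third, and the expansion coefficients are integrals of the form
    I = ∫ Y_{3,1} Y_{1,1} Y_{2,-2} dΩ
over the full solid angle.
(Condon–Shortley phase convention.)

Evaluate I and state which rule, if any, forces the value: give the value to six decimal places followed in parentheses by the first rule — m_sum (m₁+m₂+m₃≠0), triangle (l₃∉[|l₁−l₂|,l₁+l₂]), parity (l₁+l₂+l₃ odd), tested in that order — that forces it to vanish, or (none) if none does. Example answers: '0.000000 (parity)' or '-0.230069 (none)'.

-0.082589 (none)

m-sum 0 ✓  L=6 even ✓  2≤2≤4 ✓
Π(2lᵢ+1) = 7×3×5 = 105
triangle coeff Δ(3,1,2) = 1/105
Σ_t [1,1]: t=1:−1/4 = -1/4
(3j)²=3/35 [(3 1 2; 0 0 0)], sign=-1
Σ_t [2,2]: t=2:+1/48 = 1/48
(3j)²=1/105 [(3 1 2; 1 1 -2)], sign=+1
⇒ 4πI² = 3/35
I = (-1)√(3/35/(4π)) = -0.08258890
No selection rule forces the value: the integral is nonzero (none).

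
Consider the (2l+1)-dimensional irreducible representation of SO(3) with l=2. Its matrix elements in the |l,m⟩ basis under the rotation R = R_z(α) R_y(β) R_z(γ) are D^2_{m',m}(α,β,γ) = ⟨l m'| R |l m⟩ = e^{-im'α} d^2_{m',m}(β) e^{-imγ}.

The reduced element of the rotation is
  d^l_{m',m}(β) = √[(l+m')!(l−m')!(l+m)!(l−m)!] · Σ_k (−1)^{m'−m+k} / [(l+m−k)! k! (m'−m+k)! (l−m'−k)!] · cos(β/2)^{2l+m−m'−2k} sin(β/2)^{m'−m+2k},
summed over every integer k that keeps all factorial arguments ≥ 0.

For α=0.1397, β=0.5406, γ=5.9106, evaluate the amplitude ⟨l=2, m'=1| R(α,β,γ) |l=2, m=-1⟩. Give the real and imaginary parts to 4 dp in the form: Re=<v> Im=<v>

Split into d^2_{1,-1}(β=0.5406) × two z-phases.
Half-angle: c=0.963691, s=0.267021. N=√(6·1·1·6)=6.000000
k: max(0,(-1)−(1))=0 … min(2+(-1),2−(1))=1
  k=0: (−1)^2·6.0000/(2)·0.9637^2·0.2670^2 = +0.198649
  k=1: (−1)^3·6.0000/(6)·0.9637^0·0.2670^4 = -0.005084
d^2_{1,-1}(0.5406) = +0.198649 -0.005084 = +0.193565
Phases: e^{-i·(1)·0.1397}=+0.990258-0.139246i, e^{-i·(-1)·5.9106}=+0.931389-0.364025i ⇒ D=+0.168717-0.094880i

Re=0.1687 Im=-0.0949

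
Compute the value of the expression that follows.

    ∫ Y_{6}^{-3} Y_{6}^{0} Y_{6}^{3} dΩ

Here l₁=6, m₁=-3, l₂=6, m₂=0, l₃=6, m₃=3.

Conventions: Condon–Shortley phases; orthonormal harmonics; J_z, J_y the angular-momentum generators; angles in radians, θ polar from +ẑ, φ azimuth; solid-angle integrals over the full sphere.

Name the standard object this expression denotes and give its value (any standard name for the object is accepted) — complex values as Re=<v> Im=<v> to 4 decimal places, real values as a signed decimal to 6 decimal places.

Gaunt coefficient, +0.123095

This is a Gaunt coefficient — the integral of a triple product of spherical harmonics over the sphere.
Checks pass: Σm=0; 18 even; l₃=6∈[0,12].
(2·6+1)(2·6+1)(2·6+1) = 2197
Δ: 6! 6! 6! / 19! → 1/325909584
sum: t=0:+1/373248000 t=1:−1/1728000 t=2:+1/110592 t=3:−1/46656 t=4:+1/110592 t=5:−1/1728000 t=6:+1/373248000 = -7/1555200
3j²(6 6 6; 0 0 0) = Δ·Π!·Σ² = 400/46189  (sign -1)
sum: t=3:−1/933120 t=4:+1/276480 t=5:−1/691200 t=6:+1/18662400 = 43/37324800
3j²(6 6 6; -3 0 3) = Δ·Π!·Σ² = 1849/184756  (sign -1)
combine: 4πI² = 2197·400/46189·1849/184756 = 2403700/12623809
take √, sign +1: I = 0.12309488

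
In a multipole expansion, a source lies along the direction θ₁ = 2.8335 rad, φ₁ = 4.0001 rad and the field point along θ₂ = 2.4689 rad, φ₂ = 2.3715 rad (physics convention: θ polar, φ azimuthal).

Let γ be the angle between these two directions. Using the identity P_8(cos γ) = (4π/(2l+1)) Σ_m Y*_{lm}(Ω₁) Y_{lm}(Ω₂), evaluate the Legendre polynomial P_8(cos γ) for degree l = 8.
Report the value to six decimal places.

Expand P_8 via completeness: Σ_{m} conj(Y_{8,m}) at Ω₁ times Y_{8,m} at Ω₂ —
  [-8]  conj(Y_{8,-8})(Ω₁) = 0.00003 + 0.00002j ; Y_{8,-8}(Ω₂) = 0.01162 - 0.00143j ; Δ = 0.00000 + 0.00000j
  [-7]  conj(Y_{8,-7})(Ω₁) = 0.00045 - 0.00013j ; Y_{8,-7}(Ω₂) = 0.03689 - 0.04579j ; Δ = 0.00001 - 0.00003j
  [-6]  conj(Y_{8,-6})(Ω₁) = 0.00157 - 0.00334j ; Y_{8,-6}(Ω₂) = -0.01652 - 0.17936j ; Δ = -0.00063 - 0.00023j
  [-5]  conj(Y_{8,-5})(Ω₁) = -0.00860 - 0.01927j ; Y_{8,-5}(Ω₂) = -0.28006 - 0.24017j ; Δ = -0.00222 + 0.00746j
  [-4]  conj(Y_{8,-4})(Ω₁) = -0.08487 - 0.02555j ; Y_{8,-4}(Ω₂) = -0.47946 + 0.02939j ; Δ = 0.04144 + 0.00976j
  [-3]  conj(Y_{8,-3})(Ω₁) = -0.22622 + 0.14375j ; Y_{8,-3}(Ω₂) = -0.18821 + 0.20634j ; Δ = 0.01292 - 0.07373j
  [-2]  conj(Y_{8,-2})(Ω₁) = -0.07832 + 0.53179j ; Y_{8,-2}(Ω₂) = -0.00609 - 0.19899j ; Δ = 0.10630 + 0.01234j
  [-1]  conj(Y_{8,-1})(Ω₁) = 0.35771 + 0.41424j ; Y_{8,-1}(Ω₂) = -0.28044 - 0.27198j ; Δ = 0.01235 - 0.21346j
  [+0]  conj(Y_{8,0})(Ω₁) = -0.12463 + 0.00000j ; Y_{8,0}(Ω₂) = 0.08072 + 0.00000j ; Δ = -0.01006 + 0.00000j
  [+1]  conj(Y_{8,1})(Ω₁) = -0.35771 + 0.41424j ; Y_{8,1}(Ω₂) = 0.28044 - 0.27198j ; Δ = 0.01235 + 0.21346j
  [+2]  conj(Y_{8,2})(Ω₁) = -0.07832 - 0.53179j ; Y_{8,2}(Ω₂) = -0.00609 + 0.19899j ; Δ = 0.10630 - 0.01234j
  [+3]  conj(Y_{8,3})(Ω₁) = 0.22622 + 0.14375j ; Y_{8,3}(Ω₂) = 0.18821 + 0.20634j ; Δ = 0.01292 + 0.07373j
  [+4]  conj(Y_{8,4})(Ω₁) = -0.08487 + 0.02555j ; Y_{8,4}(Ω₂) = -0.47946 - 0.02939j ; Δ = 0.04144 - 0.00976j
  [+5]  conj(Y_{8,5})(Ω₁) = 0.00860 - 0.01927j ; Y_{8,5}(Ω₂) = 0.28006 - 0.24017j ; Δ = -0.00222 - 0.00746j
  [+6]  conj(Y_{8,6})(Ω₁) = 0.00157 + 0.00334j ; Y_{8,6}(Ω₂) = -0.01652 + 0.17936j ; Δ = -0.00063 + 0.00023j
  [+7]  conj(Y_{8,7})(Ω₁) = -0.00045 - 0.00013j ; Y_{8,7}(Ω₂) = -0.03689 - 0.04579j ; Δ = 0.00001 + 0.00003j
  [+8]  conj(Y_{8,8})(Ω₁) = 0.00003 - 0.00002j ; Y_{8,8}(Ω₂) = 0.01162 + 0.00143j ; Δ = 0.00000 - 0.00000j
Accumulated sum 0.33030 - 0.00000j; after 4π/(2l+1) scaling, 0.24416 - 0.00000j ⇒ P_8 = 0.244157

0.244157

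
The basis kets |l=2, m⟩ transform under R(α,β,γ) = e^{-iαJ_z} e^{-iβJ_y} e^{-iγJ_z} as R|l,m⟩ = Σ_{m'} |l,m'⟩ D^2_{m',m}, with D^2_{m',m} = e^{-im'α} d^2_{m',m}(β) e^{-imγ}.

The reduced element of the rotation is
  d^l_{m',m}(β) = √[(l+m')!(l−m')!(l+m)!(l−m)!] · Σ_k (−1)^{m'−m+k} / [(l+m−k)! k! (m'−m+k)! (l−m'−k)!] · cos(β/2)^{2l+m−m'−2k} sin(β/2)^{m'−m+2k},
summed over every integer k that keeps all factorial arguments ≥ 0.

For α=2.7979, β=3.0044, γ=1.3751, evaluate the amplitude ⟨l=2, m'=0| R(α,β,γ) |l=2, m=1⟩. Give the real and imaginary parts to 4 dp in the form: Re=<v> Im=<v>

Split into d^2_{0,1}(β=3.0044) × two z-phases.
c=cos(3.004400/2)=0.068543, s=sin(3.004400/2)=0.997648; N=√[2·2·6·1]=4.898979
Admissible k: 1..2 (factorial args all ≥0)
  k=1: (−1)^0·4.8990/(2)·0.0685^3·0.9976^1 = +0.000787
  k=2: (−1)^1·4.8990/(2)·0.0685^1·0.9976^3 = -0.166712
d^2_{0,1}(3.0044) = +0.000787 -0.166712 = -0.165926
D = (+1.000000+0.000000i)·(-0.165926)·(+0.194450-0.980913i) = -0.032264+0.162758i

Re=-0.0323 Im=0.1628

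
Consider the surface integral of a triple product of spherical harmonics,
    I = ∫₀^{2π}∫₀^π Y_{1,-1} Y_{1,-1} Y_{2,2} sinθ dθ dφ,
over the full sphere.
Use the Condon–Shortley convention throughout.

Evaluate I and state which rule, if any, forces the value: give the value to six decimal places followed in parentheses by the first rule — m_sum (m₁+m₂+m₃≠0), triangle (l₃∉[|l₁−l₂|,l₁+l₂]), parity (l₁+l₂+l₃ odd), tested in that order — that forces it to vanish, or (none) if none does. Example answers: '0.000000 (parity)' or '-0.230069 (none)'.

Checks pass: Σm=0; 4 even; l₃=2∈[0,2].
(2·1+1)(2·1+1)(2·2+1) = 45
Δ: 0! 2! 2! / 5! → 1/30
sum: t=0:+1/1 = 1/1
3j²(1 1 2; 0 0 0) = Δ·Π!·Σ² = 2/15  (sign +1)
sum: t=0:+1/4 = 1/4
3j²(1 1 2; -1 -1 2) = Δ·Π!·Σ² = 1/5  (sign +1)
combine: 4πI² = 45·2/15·1/5 = 6/5
take √, sign +1: I = 0.30901936
No selection rule forces the value: the integral is nonzero (none).

0.309019 (none)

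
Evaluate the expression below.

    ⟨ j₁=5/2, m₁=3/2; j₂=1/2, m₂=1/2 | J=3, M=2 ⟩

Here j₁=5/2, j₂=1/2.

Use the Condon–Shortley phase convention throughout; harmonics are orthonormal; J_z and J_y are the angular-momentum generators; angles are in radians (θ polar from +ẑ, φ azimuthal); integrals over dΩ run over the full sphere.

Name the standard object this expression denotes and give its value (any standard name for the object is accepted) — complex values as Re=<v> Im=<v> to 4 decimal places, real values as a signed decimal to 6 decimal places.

This is a Clebsch–Gordan (vector-coupling) coefficient.
j₁+j₂−J=0  J+j₁−j₂=5  J−j₁+j₂=1  j₁+j₂+J+1=7
(j₁±m₁, j₂±m₂, J±M) = (4,1,1,0,5,1)
P² = 480
sum k=0..0:
  [0] +1/24 = 1/24
S = 1/24
C² = P²·S² = 5/6 ; C = +0.912871

Clebsch–Gordan coefficient, +√(5/6) ≈ +0.912871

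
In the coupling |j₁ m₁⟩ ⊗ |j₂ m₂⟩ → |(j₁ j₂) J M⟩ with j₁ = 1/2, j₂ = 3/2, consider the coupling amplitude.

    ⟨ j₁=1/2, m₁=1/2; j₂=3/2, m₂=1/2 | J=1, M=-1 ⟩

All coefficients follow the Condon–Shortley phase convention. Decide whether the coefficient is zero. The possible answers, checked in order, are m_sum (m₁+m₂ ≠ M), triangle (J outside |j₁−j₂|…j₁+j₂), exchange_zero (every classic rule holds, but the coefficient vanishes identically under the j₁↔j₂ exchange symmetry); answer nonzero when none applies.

m-sum: m₁+m₂ = 1/2+1/2 = 1, M = -1  ✗ ⇒ coefficient is 0

m_sum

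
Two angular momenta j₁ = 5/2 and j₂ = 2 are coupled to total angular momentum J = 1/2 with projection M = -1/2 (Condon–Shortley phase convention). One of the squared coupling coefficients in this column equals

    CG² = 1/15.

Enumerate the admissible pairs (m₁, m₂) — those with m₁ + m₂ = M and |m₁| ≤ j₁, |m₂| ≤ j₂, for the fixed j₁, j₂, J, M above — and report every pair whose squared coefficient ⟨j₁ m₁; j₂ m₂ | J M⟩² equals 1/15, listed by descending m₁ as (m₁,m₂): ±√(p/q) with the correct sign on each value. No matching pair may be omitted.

(3/2,-2): +√(1/15)

Admissible pairs with m₁+m₂ = M = -1/2: (-5/2,2), (-3/2,1), (-1/2,0), (1/2,-1), (3/2,-2)
  (m₁,m₂)=(3/2,-2): CG² = 1/15, CG = +√(1/15)   ← matches the target
  (m₁,m₂)=(1/2,-1): CG² = 2/15, CG = −√(2/15)
  (m₁,m₂)=(-1/2,0): CG² = 1/5, CG = +√(1/5)
  (m₁,m₂)=(-3/2,1): CG² = 4/15, CG = −√(4/15)
  (m₁,m₂)=(-5/2,2): CG² = 1/3, CG = +√(1/3)
Pairs with CG² = 1/15: (3/2,-2): +√(1/15)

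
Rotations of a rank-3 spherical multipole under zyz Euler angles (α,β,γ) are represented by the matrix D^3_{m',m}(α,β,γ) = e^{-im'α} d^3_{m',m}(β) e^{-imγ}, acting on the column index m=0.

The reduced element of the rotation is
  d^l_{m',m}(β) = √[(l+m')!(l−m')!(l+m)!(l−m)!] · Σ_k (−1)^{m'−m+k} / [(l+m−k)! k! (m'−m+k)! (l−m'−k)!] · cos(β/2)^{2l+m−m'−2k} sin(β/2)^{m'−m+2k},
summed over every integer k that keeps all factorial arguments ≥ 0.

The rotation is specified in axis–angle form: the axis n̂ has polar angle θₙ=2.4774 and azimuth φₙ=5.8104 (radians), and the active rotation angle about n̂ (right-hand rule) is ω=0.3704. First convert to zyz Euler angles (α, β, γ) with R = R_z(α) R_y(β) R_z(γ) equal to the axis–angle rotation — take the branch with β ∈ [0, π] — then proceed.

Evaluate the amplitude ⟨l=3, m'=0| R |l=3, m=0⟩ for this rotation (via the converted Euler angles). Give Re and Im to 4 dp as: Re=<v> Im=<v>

Axis–angle → zyz. n̂ = (sinθₙcosφₙ, sinθₙsinφₙ, cosθₙ) = (+0.548804, -0.280699, -0.787415), ω = 0.3704.
R = I cosω + sinω [n̂]ₓ + (1−cosω) n̂n̂ᵀ gives
  R = [+0.952608, +0.274588, -0.130916; -0.295482, +0.937526, -0.183671; +0.072304, +0.213650, +0.974231]
β = atan2(√(R₁₃²+R₂₃²), R₃₃) = 0.227511; α = atan2(R₂₃, R₁₃) mod 2π = 4.093140; γ = atan2(R₃₂, −R₃₁) mod 2π = 1.897118
First d^3_{0,0}(β=0.2275), then the phase factors e^{-i(0)α} and e^{-i(0)γ}:
With c≡cos(β/2)=0.993537 and s≡sin(β/2)=0.113510, N=[6·6·6·6]^{1/2}=36.000000
k: max(0,(0)−(0))=0 … min(3+(0),3−(0))=3
  k=0: (−1)^0·36.0000/(36)·0.9935^6·0.1135^0 = +0.961842
  k=1: (−1)^1·36.0000/(4)·0.9935^4·0.1135^2 = -0.112992
  k=2: (−1)^2·36.0000/(4)·0.9935^2·0.1135^4 = +0.001475
  k=3: (−1)^3·36.0000/(36)·0.9935^0·0.1135^6 = -0.000002
d^3_{0,0}(0.2275) = +0.961842 -0.112992 +0.001475 -0.000002 = +0.850323
D = (+1.000000+0.000000i)·(+0.850323)·(+1.000000+0.000000i) = +0.850323+0.000000i

Re=0.8503 Im=0.0000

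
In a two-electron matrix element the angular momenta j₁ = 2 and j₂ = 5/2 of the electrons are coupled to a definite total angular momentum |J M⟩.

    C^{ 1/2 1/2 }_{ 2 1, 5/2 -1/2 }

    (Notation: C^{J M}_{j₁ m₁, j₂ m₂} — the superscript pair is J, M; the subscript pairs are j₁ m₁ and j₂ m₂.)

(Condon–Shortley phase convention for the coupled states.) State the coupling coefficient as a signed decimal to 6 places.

√[2·4!0!1!/6! · 3!1!2!3!1!0!] = √(24/5)
  +(−1)^1/∏(1,3,0,1,0,0)! = -1/6  (running -1/6)
⟨..|..⟩ = √(24/5)·(-1/6) = -0.365148

-0.365148  (= −√(2/15))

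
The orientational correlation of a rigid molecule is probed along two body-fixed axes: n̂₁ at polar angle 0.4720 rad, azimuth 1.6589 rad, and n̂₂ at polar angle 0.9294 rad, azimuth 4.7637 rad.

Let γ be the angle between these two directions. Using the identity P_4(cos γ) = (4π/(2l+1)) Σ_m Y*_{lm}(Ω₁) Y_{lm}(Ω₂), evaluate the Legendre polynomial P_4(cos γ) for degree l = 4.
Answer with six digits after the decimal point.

Addition theorem: P_4(cos γ) = (4π/9) Σ_m Y*_{lm}(Ω₁) Y_{lm}(Ω₂), m = −4…4:
  [-4]  conj(Y_{4,-4})(Ω₁) = (0.017749, 0.006528) ; Y_{4,-4}(Ω₂) = (0.178579, -0.037176) ; Δ = (0.003412, 0.000506)
  [-3]  conj(Y_{4,-3})(Ω₁) = (0.027374, -0.101143) ; Y_{4,-3}(Ω₂) = (-0.059069, -0.380694) ; Δ = (-0.040122, -0.004447)
  [-2]  conj(Y_{4,-2})(Ω₁) = (-0.309978, -0.055193) ; Y_{4,-2}(Ω₂) = (-0.321714, 0.033131) ; Δ = (0.101553, 0.007486)
  [-1]  conj(Y_{4,-1})(Ω₁) = (-0.043035, 0.487193) ; Y_{4,-1}(Ω₂) = (-0.005748, -0.111923) ; Δ = (0.054775, 0.002016)
  [+0]  conj(Y_{4,0})(Ω₁) = (0.129775, -0.000000) ; Y_{4,0}(Ω₂) = (-0.344244, 0.000000) ; Δ = (-0.044674, 0.000000)
  [+1]  conj(Y_{4,1})(Ω₁) = (0.043035, 0.487193) ; Y_{4,1}(Ω₂) = (0.005748, -0.111923) ; Δ = (0.054775, -0.002016)
  [+2]  conj(Y_{4,2})(Ω₁) = (-0.309978, 0.055193) ; Y_{4,2}(Ω₂) = (-0.321714, -0.033131) ; Δ = (0.101553, -0.007486)
  [+3]  conj(Y_{4,3})(Ω₁) = (-0.027374, -0.101143) ; Y_{4,3}(Ω₂) = (0.059069, -0.380694) ; Δ = (-0.040122, 0.004447)
  [+4]  conj(Y_{4,4})(Ω₁) = (0.017749, -0.006528) ; Y_{4,4}(Ω₂) = (0.178579, 0.037176) ; Δ = (0.003412, -0.000506)
Σ over m = (0.194563, 0.000000); ×(4π/9) → (0.271661, 0.000000). Real part: 0.271661

0.271661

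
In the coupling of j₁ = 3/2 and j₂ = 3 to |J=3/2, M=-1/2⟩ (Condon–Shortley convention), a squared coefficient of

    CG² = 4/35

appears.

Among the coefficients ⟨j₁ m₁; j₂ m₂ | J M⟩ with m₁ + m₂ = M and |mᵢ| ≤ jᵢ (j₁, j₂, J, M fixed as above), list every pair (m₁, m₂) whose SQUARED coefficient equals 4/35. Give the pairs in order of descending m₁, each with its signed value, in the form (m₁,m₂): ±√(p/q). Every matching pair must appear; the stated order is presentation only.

Admissible pairs with m₁+m₂ = M = -1/2: (-3/2,1), (-1/2,0), (1/2,-1), (3/2,-2)
  (m₁,m₂)=(3/2,-2): CG² = 2/7, CG = +√(2/7)
  (m₁,m₂)=(1/2,-1): CG² = 12/35, CG = −√(12/35)
  (m₁,m₂)=(-1/2,0): CG² = 9/35, CG = +√(9/35)
  (m₁,m₂)=(-3/2,1): CG² = 4/35, CG = −√(4/35)   ← matches the target
Pairs with CG² = 4/35: (-3/2,1): −√(4/35)

(-3/2,1): −√(4/35)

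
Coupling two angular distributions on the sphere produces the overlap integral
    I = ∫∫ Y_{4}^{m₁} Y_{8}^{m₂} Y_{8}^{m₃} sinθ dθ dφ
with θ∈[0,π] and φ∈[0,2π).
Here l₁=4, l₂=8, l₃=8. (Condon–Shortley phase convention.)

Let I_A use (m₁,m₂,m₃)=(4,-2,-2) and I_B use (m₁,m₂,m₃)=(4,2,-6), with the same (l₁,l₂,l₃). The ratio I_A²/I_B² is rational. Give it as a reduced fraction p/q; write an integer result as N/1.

420/143

l's match ⇒ only the (l;m) 3-j factors differ between A and B.
A: triangle coeff Δ(4,8,8) = 1/185175900; Σ_t [0,0]: t=0:+1/298598400 = 1/298598400; (3j)²=70/4199 [(4 8 8; 4 -2 -2)], sign=+1
B: triangle coeff Δ(4,8,8) = 1/185175900; Σ_t [0,0]: t=0:+1/4180377600 = 1/4180377600; (3j)²=11/1938 [(4 8 8; 4 2 -6)], sign=+1
I_A²/I_B² = (70/4199)/(11/1938) = 420/143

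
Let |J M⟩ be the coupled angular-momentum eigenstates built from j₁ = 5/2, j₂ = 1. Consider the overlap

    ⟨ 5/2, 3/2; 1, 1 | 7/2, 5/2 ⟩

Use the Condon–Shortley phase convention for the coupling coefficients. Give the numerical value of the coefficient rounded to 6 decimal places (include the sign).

triangle: 0!*5!*2!/8! = 240/40320
(j±m)!: 4!*1!*2!*0!*6!*1! = 34560
prefactor² = (2J+1)*Δ*N² = 11520/7
  k=0: +1/(0!*0!*1!*2!*4!*0!) = 1/48
Σ = 1/48  ⇒  CG² = 11520/7*(1/48)² = 5/7
CG = +√(5/7) = +0.845154

+0.845154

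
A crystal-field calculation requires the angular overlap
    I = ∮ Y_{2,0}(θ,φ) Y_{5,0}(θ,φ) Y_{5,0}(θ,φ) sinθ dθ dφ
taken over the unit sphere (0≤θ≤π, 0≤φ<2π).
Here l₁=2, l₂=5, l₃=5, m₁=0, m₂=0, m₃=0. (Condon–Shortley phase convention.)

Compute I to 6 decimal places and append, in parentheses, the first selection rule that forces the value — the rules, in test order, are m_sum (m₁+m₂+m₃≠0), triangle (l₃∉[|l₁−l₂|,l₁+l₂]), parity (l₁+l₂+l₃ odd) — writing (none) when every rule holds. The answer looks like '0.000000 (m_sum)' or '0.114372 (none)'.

0.161739 (none)

m-sum 0 ✓  L=12 even ✓  3≤5≤7 ✓
Π(2lᵢ+1) = 5×11×11 = 605
triangle coeff Δ(2,5,5) = 1/38610
Σ_t [0,2]: t=0:+1/2880 t=1:−1/576 t=2:+1/2880 = -1/960
(3j)²=10/429 [(2 5 5; 0 0 0)], sign=+1
(m-triple is (0,0,0) — same symbol as above.)
⇒ 4πI² = 500/1521
I = (+1)√(500/1521/(4π)) = 0.16173926
No selection rule forces the value: the integral is nonzero (none).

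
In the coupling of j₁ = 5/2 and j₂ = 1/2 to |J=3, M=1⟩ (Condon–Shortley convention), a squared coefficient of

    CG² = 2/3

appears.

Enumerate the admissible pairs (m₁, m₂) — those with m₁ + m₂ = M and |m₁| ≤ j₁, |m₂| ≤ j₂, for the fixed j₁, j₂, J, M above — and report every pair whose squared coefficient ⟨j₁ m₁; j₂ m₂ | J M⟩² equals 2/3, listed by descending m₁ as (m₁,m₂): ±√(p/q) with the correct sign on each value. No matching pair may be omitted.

(1/2,1/2): +√(2/3)

Admissible pairs with m₁+m₂ = M = 1: (1/2,1/2), (3/2,-1/2)
  (m₁,m₂)=(3/2,-1/2): CG² = 1/3, CG = +√(1/3)
  (m₁,m₂)=(1/2,1/2): CG² = 2/3, CG = +√(2/3)   ← matches the target
Pairs with CG² = 2/3: (1/2,1/2): +√(2/3)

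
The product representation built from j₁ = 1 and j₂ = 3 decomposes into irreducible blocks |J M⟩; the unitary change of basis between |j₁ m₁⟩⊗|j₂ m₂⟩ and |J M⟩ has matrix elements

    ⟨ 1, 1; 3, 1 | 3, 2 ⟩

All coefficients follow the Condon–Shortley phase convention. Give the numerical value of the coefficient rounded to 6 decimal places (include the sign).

j₁+j₂−J=1  J+j₁−j₂=1  J−j₁+j₂=5  j₁+j₂+J+1=8
(j₁±m₁, j₂±m₂, J±M) = (2,0,4,2,5,1)
P² = 240
sum k=0..0:
  [0] +1/24 = 1/24
S = 1/24
C² = P²·S² = 5/12 ; C = +0.645497

+√(5/12) = +0.645497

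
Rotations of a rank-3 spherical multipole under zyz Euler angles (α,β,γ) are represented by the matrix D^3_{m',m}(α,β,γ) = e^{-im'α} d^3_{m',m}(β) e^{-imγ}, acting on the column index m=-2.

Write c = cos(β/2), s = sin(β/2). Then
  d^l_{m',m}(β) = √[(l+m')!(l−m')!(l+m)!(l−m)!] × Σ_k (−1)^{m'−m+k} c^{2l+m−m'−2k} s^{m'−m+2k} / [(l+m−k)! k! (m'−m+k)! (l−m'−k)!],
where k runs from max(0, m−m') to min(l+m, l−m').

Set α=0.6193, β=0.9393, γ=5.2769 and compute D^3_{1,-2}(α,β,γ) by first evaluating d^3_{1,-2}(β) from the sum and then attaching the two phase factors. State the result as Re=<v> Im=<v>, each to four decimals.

First d^3_{1,-2}(β=0.9393), then the phase factors e^{-i(1)α} and e^{-i(-2)γ}:
Half-angle: c=0.891727, s=0.452574. N=√(24·2·1·120)=75.894664
The bounds max(0,m−m')=0 and min(l+m,l−m')=1 give 2 terms
  k=0: (−1)^3·75.8947/(12)·0.8917^3·0.4526^3 = -0.415714
  k=1: (−1)^4·75.8947/(24)·0.8917^1·0.4526^5 = +0.053540
d^3_{1,-2}(0.9393) = -0.415714 +0.053540 = -0.362174
Attach z-rotation phases: D = e^{-i(1)(0.6193)}·(-0.362174)·e^{-i(-2)(5.2769)} = +0.316134+0.176717i

Re=0.3161 Im=0.1767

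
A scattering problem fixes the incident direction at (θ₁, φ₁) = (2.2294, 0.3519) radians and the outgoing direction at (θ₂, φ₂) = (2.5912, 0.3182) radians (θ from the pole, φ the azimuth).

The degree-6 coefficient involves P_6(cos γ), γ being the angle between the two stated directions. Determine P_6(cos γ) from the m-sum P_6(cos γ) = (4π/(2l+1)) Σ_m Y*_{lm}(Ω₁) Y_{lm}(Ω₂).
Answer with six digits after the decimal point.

Addition theorem: P_6(cos γ) = (4π/13) Σ_m Y*_{lm}(Ω₁) Y_{lm}(Ω₂), m = −6…6:
  term(m=-6) = 0.00114 + 0.00023j   from Y*(Ω₁)=-0.06083 + 0.10134j, Y(Ω₂)=-0.00328 - 0.00933j
  term(m=-5) = 0.01744 + 0.00297j   from Y*(Ω₁)=0.05943 - 0.31121j, Y(Ω₂)=0.00113 + 0.05581j
  term(m=-4) = 0.08054 + 0.01092j   from Y*(Ω₁)=0.07075 + 0.42968j, Y(Ω₂)=0.05480 - 0.17842j
  term(m=-3) = 0.08712 + 0.00884j   from Y*(Ω₁)=-0.10881 - 0.19222j, Y(Ω₂)=-0.22912 + 0.32353j
  term(m=-2) = -0.10754 - 0.00726j   from Y*(Ω₁)=-0.17275 - 0.14663j, Y(Ω₂)=0.38255 - 0.28269j
  term(m=-1) = -0.03656 - 0.00123j   from Y*(Ω₁)=0.30081 + 0.11045j, Y(Ω₂)=-0.10842 + 0.03571j
  term(m=+0) = -0.05882 + 0.00000j   from Y*(Ω₁)=0.14460 + 0.00000j, Y(Ω₂)=-0.40680 + 0.00000j
  term(m=+1) = -0.03656 + 0.00123j   from Y*(Ω₁)=-0.30081 + 0.11045j, Y(Ω₂)=0.10842 + 0.03571j
  term(m=+2) = -0.10754 + 0.00726j   from Y*(Ω₁)=-0.17275 + 0.14663j, Y(Ω₂)=0.38255 + 0.28269j
  term(m=+3) = 0.08712 - 0.00884j   from Y*(Ω₁)=0.10881 - 0.19222j, Y(Ω₂)=0.22912 + 0.32353j
  term(m=+4) = 0.08054 - 0.01092j   from Y*(Ω₁)=0.07075 - 0.42968j, Y(Ω₂)=0.05480 + 0.17842j
  term(m=+5) = 0.01744 - 0.00297j   from Y*(Ω₁)=-0.05943 - 0.31121j, Y(Ω₂)=-0.00113 + 0.05581j
  term(m=+6) = 0.00114 - 0.00023j   from Y*(Ω₁)=-0.06083 - 0.10134j, Y(Ω₂)=-0.00328 + 0.00933j
Σ over m = 0.02548 - 0.00000j; ×(4π/13) → 0.02463 - 0.00000j. Real part: 0.024627

0.024627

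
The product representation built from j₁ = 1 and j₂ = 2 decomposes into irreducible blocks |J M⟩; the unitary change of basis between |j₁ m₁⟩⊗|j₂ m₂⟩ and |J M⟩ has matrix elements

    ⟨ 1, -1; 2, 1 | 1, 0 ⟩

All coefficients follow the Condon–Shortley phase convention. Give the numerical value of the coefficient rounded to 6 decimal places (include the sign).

triangle: 2!·0!·2!/5! = 4/120
(j±m)!: 0!·2!·3!·1!·1!·1! = 12
prefactor² = (2J+1)·Δ·N² = 6/5
  k=2: +1/(2!·0!·0!·1!·0!·1!) = 1/2
Σ = 1/2  ⇒  CG² = 6/5·(1/2)² = 3/10
CG = +√(3/10) = +0.547723

+√(3/10) ≈ +0.547723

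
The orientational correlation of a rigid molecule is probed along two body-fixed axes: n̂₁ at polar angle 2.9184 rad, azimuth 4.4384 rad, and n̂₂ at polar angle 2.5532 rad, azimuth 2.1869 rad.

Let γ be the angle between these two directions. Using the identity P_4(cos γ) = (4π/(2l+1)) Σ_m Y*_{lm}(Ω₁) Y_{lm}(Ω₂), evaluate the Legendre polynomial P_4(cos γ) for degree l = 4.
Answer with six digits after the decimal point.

-0.375618

Addition theorem: P_4(cos γ) = (4π/9) Σ_m Y*_{lm}(Ω₁) Y_{lm}(Ω₂), m = −4…4:
  m=-4: (+0.000486-0.000945i) × (-0.032728-0.026314i) = -0.000041+0.000018i  (running Σ = -0.000041+0.000018i)
  m=-3: (-0.009696-0.009011i) × (-0.171207+0.048771i) = +0.002099+0.001070i  (running Σ = +0.002059+0.001088i)
  m=-2: (-0.079140+0.048301i) × (-0.131564+0.373601i) = -0.007633-0.035921i  (running Σ = -0.005575-0.034833i)
  m=-1: (+0.101046+0.359520i) × (+0.232695+0.328645i) = -0.094642+0.116867i  (running Σ = -0.100216+0.082033i)
  m=0: (+0.647860-0.000000i) × (-0.105862+0.000000i) = -0.068584+0.000000i  (running Σ = -0.168800+0.082033i)
  m=1: (-0.101046+0.359520i) × (-0.232695+0.328645i) = -0.094642-0.116867i  (running Σ = -0.263442-0.034833i)
  m=2: (-0.079140-0.048301i) × (-0.131564-0.373601i) = -0.007633+0.035921i  (running Σ = -0.271075+0.001088i)
  m=3: (+0.009696-0.009011i) × (+0.171207+0.048771i) = +0.002099-0.001070i  (running Σ = -0.268976+0.000018i)
  m=4: (+0.000486+0.000945i) × (-0.032728+0.026314i) = -0.000041-0.000018i  (running Σ = -0.269017-0.000000i)
Σ over m = -0.269017-0.000000i; ×(4π/9) → -0.375618-0.000000i. Real part: -0.375618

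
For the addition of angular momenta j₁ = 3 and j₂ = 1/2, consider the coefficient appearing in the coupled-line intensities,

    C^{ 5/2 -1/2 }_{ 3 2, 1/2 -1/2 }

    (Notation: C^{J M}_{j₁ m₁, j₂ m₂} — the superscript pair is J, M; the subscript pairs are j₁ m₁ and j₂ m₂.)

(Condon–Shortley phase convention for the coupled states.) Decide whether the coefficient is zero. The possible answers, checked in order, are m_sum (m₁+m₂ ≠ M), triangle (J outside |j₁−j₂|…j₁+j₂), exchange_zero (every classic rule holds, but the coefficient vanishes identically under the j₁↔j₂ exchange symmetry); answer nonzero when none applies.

m-sum: m₁+m₂ = 2+(-1/2) = 3/2, M = -1/2  ✗ ⇒ coefficient is 0

m_sum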